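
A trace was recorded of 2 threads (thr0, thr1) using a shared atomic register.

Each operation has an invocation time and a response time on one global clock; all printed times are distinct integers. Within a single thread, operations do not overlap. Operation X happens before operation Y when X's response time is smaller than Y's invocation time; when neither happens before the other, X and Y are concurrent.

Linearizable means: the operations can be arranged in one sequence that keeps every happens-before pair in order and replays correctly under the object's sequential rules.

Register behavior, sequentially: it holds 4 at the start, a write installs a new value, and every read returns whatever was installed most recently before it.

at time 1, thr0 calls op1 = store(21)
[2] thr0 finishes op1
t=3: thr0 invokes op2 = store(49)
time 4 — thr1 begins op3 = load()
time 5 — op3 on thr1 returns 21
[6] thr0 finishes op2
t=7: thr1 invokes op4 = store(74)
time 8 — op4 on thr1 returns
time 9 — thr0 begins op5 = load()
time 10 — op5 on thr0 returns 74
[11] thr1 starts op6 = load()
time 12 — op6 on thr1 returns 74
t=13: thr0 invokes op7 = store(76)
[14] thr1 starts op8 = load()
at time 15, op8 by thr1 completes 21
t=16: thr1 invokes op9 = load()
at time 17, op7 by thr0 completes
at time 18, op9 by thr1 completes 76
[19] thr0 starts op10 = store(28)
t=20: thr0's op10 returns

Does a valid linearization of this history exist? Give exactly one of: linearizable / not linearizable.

not linearizable

cut after 14 events: linearizable; cut after 15 events (op8 responds, time 15): not linearizable
checked exhaustively: 2 real-time-consistent orders of 7 completed operations, zero legal atomic register replays
no completion choice of the 1 pending operation (op7) rescues it — every subset was tried
take op1, op2, op3, op4, op5, op6, op8 (pending dropped): step 3 already fails, because op3 load() → 21 cannot occur there
take op1, op3, op2, op4, op5, op6, op8 (pending dropped): step 7 already fails, because op8 load() → 21 cannot occur there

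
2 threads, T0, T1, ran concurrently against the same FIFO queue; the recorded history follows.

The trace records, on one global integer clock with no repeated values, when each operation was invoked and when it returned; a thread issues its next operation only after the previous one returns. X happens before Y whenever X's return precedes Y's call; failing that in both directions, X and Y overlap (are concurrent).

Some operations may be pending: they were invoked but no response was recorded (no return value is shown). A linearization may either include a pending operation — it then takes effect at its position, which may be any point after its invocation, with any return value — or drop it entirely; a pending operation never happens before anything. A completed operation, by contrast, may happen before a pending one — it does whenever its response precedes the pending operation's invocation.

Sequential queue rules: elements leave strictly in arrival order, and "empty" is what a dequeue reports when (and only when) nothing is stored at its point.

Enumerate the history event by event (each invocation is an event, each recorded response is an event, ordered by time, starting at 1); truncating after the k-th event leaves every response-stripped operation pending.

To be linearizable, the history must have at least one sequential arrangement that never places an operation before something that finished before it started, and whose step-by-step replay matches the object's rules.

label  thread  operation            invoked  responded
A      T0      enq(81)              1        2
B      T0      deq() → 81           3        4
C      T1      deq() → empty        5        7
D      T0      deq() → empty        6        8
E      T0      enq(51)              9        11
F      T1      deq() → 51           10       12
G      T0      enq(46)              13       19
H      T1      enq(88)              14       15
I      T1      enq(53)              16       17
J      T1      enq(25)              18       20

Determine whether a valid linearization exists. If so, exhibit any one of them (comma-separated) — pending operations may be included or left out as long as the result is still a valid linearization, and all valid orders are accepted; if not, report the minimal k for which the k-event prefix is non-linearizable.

after step 1 (A enq(81)): queue <81>
after step 2 (B deq() → 81): queue <>
after step 3 (C deq() → empty): queue <>
after step 4 (D deq() → empty): queue <>
after step 5 (E enq(51)): queue <51>
after step 6 (F deq() → 51): queue <>
after step 7 (G enq(46)): queue <46>
after step 8 (H enq(88)): queue <46,88>
after step 9 (I enq(53)): queue <46,88,53>
after step 10 (J enq(25)): queue <46,88,53,25>

linearizable — witness: A, B, C, D, E, F, G, H, I, J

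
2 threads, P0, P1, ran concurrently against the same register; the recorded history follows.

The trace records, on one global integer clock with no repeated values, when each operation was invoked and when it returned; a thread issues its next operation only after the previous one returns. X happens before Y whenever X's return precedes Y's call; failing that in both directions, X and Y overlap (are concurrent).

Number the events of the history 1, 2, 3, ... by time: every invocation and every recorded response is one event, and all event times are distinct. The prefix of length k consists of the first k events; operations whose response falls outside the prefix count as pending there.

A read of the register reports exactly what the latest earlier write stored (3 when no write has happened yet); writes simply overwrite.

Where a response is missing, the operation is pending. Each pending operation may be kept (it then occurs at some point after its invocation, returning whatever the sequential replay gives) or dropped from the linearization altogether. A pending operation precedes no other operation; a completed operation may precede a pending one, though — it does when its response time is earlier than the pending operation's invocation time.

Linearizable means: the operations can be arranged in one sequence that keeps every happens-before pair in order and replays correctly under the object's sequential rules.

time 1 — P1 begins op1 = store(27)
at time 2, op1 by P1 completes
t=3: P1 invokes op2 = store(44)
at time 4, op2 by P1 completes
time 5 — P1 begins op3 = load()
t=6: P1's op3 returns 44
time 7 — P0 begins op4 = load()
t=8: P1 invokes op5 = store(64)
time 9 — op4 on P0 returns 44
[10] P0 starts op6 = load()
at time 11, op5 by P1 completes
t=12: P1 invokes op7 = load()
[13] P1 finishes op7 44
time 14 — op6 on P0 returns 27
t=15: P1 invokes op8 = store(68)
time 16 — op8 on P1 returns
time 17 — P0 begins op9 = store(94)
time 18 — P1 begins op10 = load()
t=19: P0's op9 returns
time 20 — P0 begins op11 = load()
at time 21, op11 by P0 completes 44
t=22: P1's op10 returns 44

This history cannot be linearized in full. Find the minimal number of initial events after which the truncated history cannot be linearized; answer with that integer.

events 1..12 are linearizable; a witness order is op1, op2, op3, op4, op5:
after step 1 (op1 store(27)): value 27
after step 2 (op2 store(44)): value 44
after step 3 (op3 load() → 44): value 44
after step 4 (op4 load() → 44): value 44
after step 5 (op5 store(64)): value 64
with event 13 included (op7 responding at time 13), all real-time-consistent orders fail
completion choices over the 1 pending operation (op6) were checked; none helps
e.g. op1, op2, op3, op4, op5, op7 (pending dropped): illegal at step 6, since op7 load() → 44 cannot apply there
e.g. op1, op2, op3, op5, op4, op7 (pending dropped): illegal at step 5, since op4 load() → 44 cannot apply there

13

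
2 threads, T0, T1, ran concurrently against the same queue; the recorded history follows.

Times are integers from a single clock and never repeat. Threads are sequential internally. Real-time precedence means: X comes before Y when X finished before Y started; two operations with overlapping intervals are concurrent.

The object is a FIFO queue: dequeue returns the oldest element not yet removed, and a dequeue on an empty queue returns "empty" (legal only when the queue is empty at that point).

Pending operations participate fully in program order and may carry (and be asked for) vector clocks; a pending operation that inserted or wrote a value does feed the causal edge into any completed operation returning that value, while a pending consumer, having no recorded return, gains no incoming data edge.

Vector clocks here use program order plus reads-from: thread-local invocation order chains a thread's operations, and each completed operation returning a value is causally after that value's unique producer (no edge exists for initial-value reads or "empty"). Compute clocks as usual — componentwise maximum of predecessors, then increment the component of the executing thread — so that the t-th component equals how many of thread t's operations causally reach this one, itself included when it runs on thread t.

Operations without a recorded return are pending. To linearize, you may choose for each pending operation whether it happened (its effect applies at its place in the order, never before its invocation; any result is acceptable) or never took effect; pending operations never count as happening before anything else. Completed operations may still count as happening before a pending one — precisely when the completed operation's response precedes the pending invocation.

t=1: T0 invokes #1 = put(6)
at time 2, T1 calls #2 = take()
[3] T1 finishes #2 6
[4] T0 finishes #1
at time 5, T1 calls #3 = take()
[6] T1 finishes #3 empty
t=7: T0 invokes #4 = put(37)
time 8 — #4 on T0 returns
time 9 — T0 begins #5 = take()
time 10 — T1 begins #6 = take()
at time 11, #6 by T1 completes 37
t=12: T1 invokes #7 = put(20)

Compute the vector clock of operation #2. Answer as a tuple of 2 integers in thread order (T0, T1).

#1, invoked 1, has no incoming edges; only T0's bump applies → (1, 0)
#2 (invocation 2): componentwise max over VC(#1)=(1, 0), +1 at T1, giving (1, 1)
#4 (invocation 7): componentwise max over VC(#1)=(1, 0), +1 at T0, giving (2, 0)
#3 (invocation 5): componentwise max over VC(#2)=(1, 1), +1 at T1, giving (1, 2)
#5 (invocation 9): componentwise max over VC(#4)=(2, 0), +1 at T0, giving (3, 0)
#6 (invocation 10): componentwise max over VC(#3)=(1, 2), VC(#4)=(2, 0), +1 at T1, giving (2, 3)
#7 (invocation 12): componentwise max over VC(#6)=(2, 3), +1 at T1, giving (2, 4)
target: VC(#2) = (1, 1)

(1, 1)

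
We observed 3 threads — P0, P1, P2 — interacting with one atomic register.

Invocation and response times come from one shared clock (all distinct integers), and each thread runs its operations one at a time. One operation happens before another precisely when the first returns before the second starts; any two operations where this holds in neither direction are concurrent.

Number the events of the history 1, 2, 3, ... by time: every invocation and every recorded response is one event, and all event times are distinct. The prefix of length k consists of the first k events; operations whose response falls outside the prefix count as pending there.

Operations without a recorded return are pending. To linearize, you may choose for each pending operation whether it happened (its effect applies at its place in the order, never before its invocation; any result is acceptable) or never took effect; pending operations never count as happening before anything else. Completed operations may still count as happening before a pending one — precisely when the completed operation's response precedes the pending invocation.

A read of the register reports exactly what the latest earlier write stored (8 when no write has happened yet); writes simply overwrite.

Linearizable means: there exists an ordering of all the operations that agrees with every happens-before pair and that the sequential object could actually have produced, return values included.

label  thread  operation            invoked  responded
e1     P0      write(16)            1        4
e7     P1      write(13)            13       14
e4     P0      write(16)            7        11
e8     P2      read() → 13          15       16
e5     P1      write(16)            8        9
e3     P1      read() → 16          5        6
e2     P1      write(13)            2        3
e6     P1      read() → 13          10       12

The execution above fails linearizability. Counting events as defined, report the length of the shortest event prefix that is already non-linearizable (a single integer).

12

events 1..11 are still linearizable — one witness is e2, e1, e3, e4, e5:
after step 1 (e2 write(13)): value 13
after step 2 (e1 write(16)): value 16
after step 3 (e3 read() → 16): value 16
after step 4 (e4 write(16)): value 16
after step 5 (e5 write(16)): value 16
include event 12 — e6 responding at 12 — and every candidate order breaks
one such order, e1, e2, e3, e4, e5, e6, breaks at step 3 where e3 read() → 16 is illegal
one such order, e1, e2, e3, e5, e4, e6, breaks at step 3 where e3 read() → 16 is illegal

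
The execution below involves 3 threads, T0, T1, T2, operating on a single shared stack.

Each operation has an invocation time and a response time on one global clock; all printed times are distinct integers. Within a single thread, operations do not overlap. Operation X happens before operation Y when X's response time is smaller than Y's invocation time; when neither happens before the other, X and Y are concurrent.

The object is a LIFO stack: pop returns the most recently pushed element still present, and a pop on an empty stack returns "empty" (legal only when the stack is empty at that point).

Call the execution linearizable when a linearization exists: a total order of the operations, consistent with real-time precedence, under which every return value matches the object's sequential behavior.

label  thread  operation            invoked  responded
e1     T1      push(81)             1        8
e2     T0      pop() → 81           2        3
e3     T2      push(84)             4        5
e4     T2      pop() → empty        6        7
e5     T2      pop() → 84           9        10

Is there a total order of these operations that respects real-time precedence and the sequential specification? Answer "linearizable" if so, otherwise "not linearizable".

through event 6 a valid linearization exists; event 7 (e4 responding at time 7) ends that
exhaustive check: the 3 completed stack ops admit one real-time order; illegal
completion choices over the 1 pending operation (e1) were checked; none helps
e.g. e2, e3, e4 (pending dropped): illegal at step 1, since e2 pop() → 81 cannot apply there

not linearizable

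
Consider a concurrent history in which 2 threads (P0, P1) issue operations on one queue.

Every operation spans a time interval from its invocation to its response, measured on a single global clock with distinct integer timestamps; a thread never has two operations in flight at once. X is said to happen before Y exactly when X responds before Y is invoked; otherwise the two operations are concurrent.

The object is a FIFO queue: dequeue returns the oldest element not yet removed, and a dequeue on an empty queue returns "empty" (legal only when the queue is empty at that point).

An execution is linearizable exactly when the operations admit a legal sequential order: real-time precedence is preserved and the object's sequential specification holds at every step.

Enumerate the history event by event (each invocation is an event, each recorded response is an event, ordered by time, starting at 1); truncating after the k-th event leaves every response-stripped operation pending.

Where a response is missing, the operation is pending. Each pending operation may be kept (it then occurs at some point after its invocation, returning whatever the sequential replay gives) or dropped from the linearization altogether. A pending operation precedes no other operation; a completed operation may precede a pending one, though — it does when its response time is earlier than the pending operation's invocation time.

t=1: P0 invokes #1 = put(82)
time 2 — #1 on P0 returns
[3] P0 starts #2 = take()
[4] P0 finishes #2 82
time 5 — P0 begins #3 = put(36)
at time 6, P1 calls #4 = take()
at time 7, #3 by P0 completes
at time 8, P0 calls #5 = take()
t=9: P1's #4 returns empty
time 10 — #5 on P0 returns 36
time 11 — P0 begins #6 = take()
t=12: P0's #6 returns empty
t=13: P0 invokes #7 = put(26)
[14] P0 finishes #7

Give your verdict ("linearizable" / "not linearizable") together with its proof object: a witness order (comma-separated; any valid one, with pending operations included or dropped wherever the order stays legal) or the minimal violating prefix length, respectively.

1. #1 put(82), leaving queue <82>
2. #2 take() → 82, leaving queue <>
3. #3 put(36), leaving queue <36>
4. #5 take() → 36, leaving queue <>
5. #4 take() → empty, leaving queue <>
6. #6 take() → empty, leaving queue <>
7. #7 put(26), leaving queue <26>

linearizable — witness: #1, #2, #3, #5, #4, #6, #7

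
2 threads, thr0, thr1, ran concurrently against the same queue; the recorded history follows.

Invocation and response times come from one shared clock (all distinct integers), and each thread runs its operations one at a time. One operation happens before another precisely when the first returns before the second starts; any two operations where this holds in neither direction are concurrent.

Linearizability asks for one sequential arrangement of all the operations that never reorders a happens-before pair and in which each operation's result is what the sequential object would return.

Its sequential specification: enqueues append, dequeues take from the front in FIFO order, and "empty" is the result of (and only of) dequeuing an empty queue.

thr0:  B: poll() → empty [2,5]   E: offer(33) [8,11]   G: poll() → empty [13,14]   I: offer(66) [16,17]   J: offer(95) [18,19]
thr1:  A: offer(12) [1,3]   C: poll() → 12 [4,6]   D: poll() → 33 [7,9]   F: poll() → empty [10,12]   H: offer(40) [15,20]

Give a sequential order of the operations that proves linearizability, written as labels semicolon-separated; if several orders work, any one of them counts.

step 1: A offer(12) — queue <12>
step 2: C poll() → 12 — queue <>
step 3: B poll() → empty — queue <>
step 4: E offer(33) — queue <33>
step 5: D poll() → 33 — queue <>
step 6: F poll() → empty — queue <>
step 7: G poll() → empty — queue <>
step 8: H offer(40) — queue <40>
step 9: I offer(66) — queue <40,66>
step 10: J offer(95) — queue <40,66,95>

A; C; B; E; D; F; G; H; I; J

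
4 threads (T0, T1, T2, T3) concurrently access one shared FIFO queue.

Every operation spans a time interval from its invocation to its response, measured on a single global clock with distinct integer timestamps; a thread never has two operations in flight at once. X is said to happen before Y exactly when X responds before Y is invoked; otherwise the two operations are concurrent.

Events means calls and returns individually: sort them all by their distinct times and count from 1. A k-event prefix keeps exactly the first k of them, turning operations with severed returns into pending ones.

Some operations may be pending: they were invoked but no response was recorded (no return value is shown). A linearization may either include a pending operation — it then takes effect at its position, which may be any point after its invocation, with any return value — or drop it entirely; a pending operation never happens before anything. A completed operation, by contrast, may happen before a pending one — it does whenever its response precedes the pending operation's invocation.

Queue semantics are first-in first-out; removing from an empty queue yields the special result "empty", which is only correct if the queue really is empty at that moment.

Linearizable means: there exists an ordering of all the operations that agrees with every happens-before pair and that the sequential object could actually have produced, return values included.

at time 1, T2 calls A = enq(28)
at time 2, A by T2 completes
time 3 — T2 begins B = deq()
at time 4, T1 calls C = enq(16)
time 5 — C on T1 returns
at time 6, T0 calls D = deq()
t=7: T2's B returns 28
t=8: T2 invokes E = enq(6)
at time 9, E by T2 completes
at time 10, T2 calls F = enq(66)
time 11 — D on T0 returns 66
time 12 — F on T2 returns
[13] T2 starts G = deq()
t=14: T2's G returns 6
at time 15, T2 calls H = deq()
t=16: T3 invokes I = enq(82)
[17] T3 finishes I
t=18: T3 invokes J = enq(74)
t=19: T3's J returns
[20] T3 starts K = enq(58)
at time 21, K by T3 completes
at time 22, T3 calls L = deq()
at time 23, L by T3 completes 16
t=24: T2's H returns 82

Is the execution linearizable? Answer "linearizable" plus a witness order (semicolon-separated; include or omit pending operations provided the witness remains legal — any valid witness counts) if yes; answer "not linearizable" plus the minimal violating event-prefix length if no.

through event 10 a valid linearization exists; event 11 (D responding at time 11) ends that
no legal order exists: 5 real-time-consistent candidates over 5 completed FIFO queue operations, all rejected
including or dropping the 1 pending operation (F) in any combination fails
for example A, B, C, D, E (pending dropped) fails at step 4: D deq() → 66 is not legal there
for example A, B, C, E, D (pending dropped) fails at step 5: D deq() → 66 is not legal there

not linearizable — minimal violating prefix: 11 events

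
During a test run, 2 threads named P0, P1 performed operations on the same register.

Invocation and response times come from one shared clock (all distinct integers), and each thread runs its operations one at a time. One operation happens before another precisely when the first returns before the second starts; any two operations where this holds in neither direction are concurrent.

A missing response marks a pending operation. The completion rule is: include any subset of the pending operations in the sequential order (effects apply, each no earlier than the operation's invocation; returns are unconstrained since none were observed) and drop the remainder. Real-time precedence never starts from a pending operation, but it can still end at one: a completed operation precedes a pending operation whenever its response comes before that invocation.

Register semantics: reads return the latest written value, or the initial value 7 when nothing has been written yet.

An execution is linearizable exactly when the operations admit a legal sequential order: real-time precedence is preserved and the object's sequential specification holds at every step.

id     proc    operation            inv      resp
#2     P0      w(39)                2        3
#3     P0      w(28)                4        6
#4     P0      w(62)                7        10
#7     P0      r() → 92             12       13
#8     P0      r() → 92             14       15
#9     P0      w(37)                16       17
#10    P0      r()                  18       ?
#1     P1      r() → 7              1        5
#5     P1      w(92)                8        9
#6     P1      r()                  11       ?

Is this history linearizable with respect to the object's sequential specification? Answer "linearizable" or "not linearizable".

linearizable

witness order: #1, #2, #3, #4, #5, #6, #7, #8, #9
after step 1 (#1 r() → 7): value 7
after step 2 (#2 w(39)): value 39
after step 3 (#3 w(28)): value 28
after step 4 (#4 w(62)): value 62
after step 5 (#5 w(92)): value 92
after step 6 (#6 r() (pending, included)): value 92
after step 7 (#7 r() → 92): value 92
after step 8 (#8 r() → 92): value 92
after step 9 (#9 w(37)): value 37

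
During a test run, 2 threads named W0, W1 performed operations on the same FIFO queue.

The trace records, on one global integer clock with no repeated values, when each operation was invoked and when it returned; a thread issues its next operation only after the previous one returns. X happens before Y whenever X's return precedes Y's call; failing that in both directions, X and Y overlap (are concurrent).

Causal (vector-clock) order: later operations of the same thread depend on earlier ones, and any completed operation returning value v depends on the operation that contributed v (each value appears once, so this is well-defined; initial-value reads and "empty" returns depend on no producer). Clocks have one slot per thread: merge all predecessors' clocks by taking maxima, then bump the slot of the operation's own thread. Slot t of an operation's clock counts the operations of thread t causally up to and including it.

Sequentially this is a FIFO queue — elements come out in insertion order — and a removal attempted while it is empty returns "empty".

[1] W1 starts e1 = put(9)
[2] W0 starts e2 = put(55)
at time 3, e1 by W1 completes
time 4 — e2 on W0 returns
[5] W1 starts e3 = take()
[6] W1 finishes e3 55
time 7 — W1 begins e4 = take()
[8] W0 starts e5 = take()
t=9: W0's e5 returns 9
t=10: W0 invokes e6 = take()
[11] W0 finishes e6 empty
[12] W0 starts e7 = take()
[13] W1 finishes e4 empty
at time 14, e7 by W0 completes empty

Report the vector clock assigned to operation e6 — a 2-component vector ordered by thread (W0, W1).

root op e1, invoked 1: fresh clock plus W1's own tick → (0, 1)
root op e2, invoked 2: fresh clock plus W0's own tick → (1, 0)
e3 (invocation 5): componentwise max over VC(e1)=(0, 1), VC(e2)=(1, 0), +1 at W1, giving (1, 2)
e5 (invocation 8): componentwise max over VC(e1)=(0, 1), VC(e2)=(1, 0), +1 at W0, giving (2, 1)
e4 (invocation 7): componentwise max over VC(e3)=(1, 2), +1 at W1, giving (1, 3)
e6 (invocation 10): componentwise max over VC(e5)=(2, 1), +1 at W0, giving (3, 1)
e7 (invocation 12): componentwise max over VC(e6)=(3, 1), +1 at W0, giving (4, 1)
target: VC(e6) = (3, 1)

(3, 1)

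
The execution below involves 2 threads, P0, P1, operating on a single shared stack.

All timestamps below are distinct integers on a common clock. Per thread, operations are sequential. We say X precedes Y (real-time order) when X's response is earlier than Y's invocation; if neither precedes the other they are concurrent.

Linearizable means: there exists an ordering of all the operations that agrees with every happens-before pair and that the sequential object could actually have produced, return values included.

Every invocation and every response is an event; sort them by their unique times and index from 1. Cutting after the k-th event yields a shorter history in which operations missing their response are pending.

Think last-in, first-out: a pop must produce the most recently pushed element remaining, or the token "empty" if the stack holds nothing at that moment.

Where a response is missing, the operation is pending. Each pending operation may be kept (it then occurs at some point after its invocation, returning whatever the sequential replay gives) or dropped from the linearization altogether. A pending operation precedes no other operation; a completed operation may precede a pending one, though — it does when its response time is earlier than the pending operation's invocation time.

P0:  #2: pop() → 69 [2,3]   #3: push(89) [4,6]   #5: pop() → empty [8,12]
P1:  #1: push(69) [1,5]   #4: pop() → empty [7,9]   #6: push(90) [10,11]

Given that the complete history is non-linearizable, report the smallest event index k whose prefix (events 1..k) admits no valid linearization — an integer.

12

events 1..11 are linearizable; a witness order is #1, #2, #3, #5, #4, #6:
after step 1 (#1 push(69)): stack <69>
after step 2 (#2 pop() → 69): stack <>
after step 3 (#3 push(89)): stack <89>
after step 4 (#5 pop() (pending, included)): stack <>
after step 5 (#4 pop() → empty): stack <>
after step 6 (#6 push(90)): stack <90>
event 12 — #5's response, time 12 — after it, nothing linearizes
sample order #1, #2, #3, #4, #5, #6 stalls at step 4 — #4 pop() → empty has no legal effect
sample order #1, #2, #3, #4, #6, #5 stalls at step 4 — #4 pop() → empty has no legal effect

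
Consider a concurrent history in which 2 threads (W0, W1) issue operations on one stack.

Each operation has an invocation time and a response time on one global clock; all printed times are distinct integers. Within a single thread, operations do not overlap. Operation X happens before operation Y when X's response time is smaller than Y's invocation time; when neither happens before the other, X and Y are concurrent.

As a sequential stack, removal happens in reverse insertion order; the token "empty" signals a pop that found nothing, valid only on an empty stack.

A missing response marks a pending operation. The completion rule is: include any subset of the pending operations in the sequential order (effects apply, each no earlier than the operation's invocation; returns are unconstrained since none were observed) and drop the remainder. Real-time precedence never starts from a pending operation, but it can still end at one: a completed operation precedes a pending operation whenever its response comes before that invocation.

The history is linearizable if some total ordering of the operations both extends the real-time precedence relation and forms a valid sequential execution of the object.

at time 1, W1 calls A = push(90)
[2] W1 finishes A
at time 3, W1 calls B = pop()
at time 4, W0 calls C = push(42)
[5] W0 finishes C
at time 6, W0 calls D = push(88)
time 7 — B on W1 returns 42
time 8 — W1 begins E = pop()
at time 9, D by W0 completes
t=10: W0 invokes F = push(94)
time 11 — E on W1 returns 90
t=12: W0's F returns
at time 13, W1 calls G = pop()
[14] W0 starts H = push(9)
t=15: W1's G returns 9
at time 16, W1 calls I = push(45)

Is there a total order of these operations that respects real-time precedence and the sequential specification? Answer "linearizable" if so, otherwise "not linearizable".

linearizable

one valid linearization: A, C, B, E, D, F, H, G
step 1: A push(90) — stack <90>
step 2: C push(42) — stack <90,42>
step 3: B pop() → 42 — stack <90>
step 4: E pop() → 90 — stack <>
step 5: D push(88) — stack <88>
step 6: F push(94) — stack <88,94>
step 7: H push(9) (pending, included) — stack <88,94,9>
step 8: G pop() → 9 — stack <88,94>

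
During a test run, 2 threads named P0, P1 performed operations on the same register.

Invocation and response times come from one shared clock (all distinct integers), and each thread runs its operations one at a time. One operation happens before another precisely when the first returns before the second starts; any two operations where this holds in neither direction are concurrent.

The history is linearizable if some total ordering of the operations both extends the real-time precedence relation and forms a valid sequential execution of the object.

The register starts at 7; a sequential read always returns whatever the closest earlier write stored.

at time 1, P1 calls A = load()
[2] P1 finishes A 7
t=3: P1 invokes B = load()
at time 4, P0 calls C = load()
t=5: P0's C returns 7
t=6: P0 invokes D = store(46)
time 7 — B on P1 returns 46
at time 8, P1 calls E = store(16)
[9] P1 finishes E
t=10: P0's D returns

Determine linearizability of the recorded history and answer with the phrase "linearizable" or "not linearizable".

linearizable

witness order: A, C, D, B, E
1. A load() → 7, leaving value 7
2. C load() → 7, leaving value 7
3. D store(46), leaving value 46
4. B load() → 46, leaving value 46
5. E store(16), leaving value 16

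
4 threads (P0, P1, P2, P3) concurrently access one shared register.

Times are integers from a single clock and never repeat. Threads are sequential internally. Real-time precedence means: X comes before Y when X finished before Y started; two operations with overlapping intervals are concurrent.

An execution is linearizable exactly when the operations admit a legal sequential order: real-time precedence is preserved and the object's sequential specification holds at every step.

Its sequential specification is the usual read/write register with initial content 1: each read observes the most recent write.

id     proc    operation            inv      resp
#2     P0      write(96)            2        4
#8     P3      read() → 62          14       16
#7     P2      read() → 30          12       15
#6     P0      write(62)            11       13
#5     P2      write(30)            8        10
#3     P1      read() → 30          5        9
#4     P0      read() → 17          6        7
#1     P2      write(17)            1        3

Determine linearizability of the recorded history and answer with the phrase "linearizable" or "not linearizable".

witness order: #2, #1, #4, #5, #3, #7, #6, #8
step 1: #2 write(96) — value 96
step 2: #1 write(17) — value 17
step 3: #4 read() → 17 — value 17
step 4: #5 write(30) — value 30
step 5: #3 read() → 30 — value 30
step 6: #7 read() → 30 — value 30
step 7: #6 write(62) — value 62
step 8: #8 read() → 62 — value 62

linearizable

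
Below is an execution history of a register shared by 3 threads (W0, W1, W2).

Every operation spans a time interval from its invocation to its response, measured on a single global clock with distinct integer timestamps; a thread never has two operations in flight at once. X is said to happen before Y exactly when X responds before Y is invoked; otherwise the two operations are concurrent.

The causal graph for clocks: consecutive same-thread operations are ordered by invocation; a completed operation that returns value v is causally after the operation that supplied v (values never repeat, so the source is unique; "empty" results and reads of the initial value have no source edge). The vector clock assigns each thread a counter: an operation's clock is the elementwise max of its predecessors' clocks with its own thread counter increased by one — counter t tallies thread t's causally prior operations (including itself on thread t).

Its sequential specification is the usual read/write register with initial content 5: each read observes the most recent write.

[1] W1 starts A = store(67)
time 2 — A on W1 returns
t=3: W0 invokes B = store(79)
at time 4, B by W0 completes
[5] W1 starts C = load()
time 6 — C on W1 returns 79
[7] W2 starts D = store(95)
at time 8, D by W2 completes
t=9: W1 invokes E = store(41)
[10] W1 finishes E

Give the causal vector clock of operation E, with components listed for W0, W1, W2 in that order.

root op D, invoked 7: fresh clock plus W2's own tick → (0, 0, 1)
root op A, invoked 1: fresh clock plus W1's own tick → (0, 1, 0)
root op B, invoked 3: fresh clock plus W0's own tick → (1, 0, 0)
invoked at 5, C merges VC(A)=(0, 1, 0), VC(B)=(1, 0, 0) and bumps W1's slot → (1, 2, 0)
invoked at 9, E merges VC(C)=(1, 2, 0) and bumps W1's slot → (1, 3, 0)
target: VC(E) = (1, 3, 0)

(1, 3, 0)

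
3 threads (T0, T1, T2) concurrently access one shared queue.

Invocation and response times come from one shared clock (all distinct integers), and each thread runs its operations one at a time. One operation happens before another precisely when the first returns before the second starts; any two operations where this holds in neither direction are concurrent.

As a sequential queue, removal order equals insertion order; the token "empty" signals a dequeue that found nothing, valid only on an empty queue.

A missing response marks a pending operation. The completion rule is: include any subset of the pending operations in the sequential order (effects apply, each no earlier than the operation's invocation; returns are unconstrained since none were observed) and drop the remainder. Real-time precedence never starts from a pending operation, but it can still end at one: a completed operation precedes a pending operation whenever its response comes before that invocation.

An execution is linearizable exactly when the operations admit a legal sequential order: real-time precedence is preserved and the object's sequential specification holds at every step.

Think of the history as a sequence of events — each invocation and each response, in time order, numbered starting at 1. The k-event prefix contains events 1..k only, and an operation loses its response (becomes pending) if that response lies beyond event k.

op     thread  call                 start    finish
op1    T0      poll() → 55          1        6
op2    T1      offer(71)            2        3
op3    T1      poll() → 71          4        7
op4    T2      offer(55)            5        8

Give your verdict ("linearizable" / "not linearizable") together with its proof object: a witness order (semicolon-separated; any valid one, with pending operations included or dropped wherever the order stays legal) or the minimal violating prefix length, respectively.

1. op2 offer(71), leaving queue <71>
2. op3 poll() → 71, leaving queue <>
3. op4 offer(55), leaving queue <55>
4. op1 poll() → 55, leaving queue <>

linearizable — witness: op2; op3; op4; op1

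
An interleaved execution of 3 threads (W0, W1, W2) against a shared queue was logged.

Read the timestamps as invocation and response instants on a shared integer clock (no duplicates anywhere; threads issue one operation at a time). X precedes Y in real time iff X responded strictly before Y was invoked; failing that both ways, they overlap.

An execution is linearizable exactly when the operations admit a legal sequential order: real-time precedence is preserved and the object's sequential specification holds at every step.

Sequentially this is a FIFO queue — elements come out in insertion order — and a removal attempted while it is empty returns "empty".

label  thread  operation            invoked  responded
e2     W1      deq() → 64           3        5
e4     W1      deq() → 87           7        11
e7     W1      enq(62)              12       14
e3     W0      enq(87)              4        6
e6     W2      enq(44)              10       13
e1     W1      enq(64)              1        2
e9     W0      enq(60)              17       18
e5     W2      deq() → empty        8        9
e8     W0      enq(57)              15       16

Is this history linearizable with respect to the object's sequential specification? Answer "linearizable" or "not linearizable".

witness order: e1, e2, e3, e4, e5, e6, e7, e8, e9
1. e1 enq(64), leaving queue <64>
2. e2 deq() → 64, leaving queue <>
3. e3 enq(87), leaving queue <87>
4. e4 deq() → 87, leaving queue <>
5. e5 deq() → empty, leaving queue <>
6. e6 enq(44), leaving queue <44>
7. e7 enq(62), leaving queue <44,62>
8. e8 enq(57), leaving queue <44,62,57>
9. e9 enq(60), leaving queue <44,62,57,60>

linearizable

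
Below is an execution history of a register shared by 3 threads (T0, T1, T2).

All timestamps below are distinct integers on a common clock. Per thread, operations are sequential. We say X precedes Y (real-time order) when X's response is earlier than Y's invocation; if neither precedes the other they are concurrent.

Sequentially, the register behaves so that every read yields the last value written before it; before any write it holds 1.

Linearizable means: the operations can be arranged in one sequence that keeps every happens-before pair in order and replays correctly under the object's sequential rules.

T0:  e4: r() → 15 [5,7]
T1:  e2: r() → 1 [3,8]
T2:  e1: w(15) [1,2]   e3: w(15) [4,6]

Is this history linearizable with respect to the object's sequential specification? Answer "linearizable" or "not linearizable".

events 1..7 are fine; event 8 — the response of e2 at time 8 — makes the prefix non-linearizable
every one of the 6 real-time-consistent orders over 4 completed register ops fails the sequential spec
e.g. e1, e2, e3, e4: illegal at step 2, since e2 r() → 1 cannot apply there
e.g. e1, e2, e4, e3: illegal at step 2, since e2 r() → 1 cannot apply there

not linearizable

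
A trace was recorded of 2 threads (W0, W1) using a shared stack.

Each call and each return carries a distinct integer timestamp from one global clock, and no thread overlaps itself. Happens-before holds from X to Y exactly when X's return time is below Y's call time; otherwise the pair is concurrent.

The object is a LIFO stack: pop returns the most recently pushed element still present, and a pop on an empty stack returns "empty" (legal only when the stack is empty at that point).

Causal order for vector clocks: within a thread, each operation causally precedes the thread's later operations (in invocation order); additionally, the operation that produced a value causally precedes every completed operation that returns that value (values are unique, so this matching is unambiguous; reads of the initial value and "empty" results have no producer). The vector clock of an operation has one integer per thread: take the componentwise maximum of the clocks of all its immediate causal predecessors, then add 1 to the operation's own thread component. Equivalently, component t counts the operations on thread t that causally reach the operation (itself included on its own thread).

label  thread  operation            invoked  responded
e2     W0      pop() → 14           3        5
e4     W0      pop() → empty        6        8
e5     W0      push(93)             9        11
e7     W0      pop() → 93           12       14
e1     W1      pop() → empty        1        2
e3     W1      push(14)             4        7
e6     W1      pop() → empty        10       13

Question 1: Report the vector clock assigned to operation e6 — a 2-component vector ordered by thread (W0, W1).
no predecessors for e1 (invoked 1): W1 increments from zero → (0, 1)
e3 (invocation 4): componentwise max over VC(e1)=(0, 1), +1 at W1, giving (0, 2)
e6 (invocation 10): componentwise max over VC(e3)=(0, 2), +1 at W1, giving (0, 3)
e2 (invocation 3): componentwise max over VC(e3)=(0, 2), +1 at W0, giving (1, 2)
e4 (invocation 6): componentwise max over VC(e2)=(1, 2), +1 at W0, giving (2, 2)
e5 (invocation 9): componentwise max over VC(e4)=(2, 2), +1 at W0, giving (3, 2)
e7 (invocation 12): componentwise max over VC(e5)=(3, 2), +1 at W0, giving (4, 2)
target: VC(e6) = (0, 3)

(0, 3)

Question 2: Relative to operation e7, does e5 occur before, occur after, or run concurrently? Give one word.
e5 spans [9,11], e7 spans [12,14]
resp(e5)=11 < inv(e7)=12

before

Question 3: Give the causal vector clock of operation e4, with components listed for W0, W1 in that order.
root op e1, invoked 1: fresh clock plus W1's own tick → (0, 1)
e3, invoked 4, takes VC(e1)=(0, 1) under max, adds 1 for W1 → (0, 2)
e6, invoked 10, takes VC(e3)=(0, 2) under max, adds 1 for W1 → (0, 3)
e2, invoked 3, takes VC(e3)=(0, 2) under max, adds 1 for W0 → (1, 2)
e4, invoked 6, takes VC(e2)=(1, 2) under max, adds 1 for W0 → (2, 2)
e5, invoked 9, takes VC(e4)=(2, 2) under max, adds 1 for W0 → (3, 2)
e7, invoked 12, takes VC(e5)=(3, 2) under max, adds 1 for W0 → (4, 2)
target: VC(e4) = (2, 2)

(2, 2)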